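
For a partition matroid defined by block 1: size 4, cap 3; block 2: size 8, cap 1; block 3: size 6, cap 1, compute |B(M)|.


A basis picks exactly ci elements from block i.
Number of bases = product of C(|Si|, ci).
= C(4,3) * C(8,1) * C(6,1)
= 4 * 8 * 6
= 192.

192


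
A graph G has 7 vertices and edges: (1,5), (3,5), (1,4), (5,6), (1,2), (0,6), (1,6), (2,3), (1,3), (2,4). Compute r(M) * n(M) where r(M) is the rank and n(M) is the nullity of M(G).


r(M) = |V| - c = 7 - 1 = 6.
nullity = |E| - r(M) = 10 - 6 = 4.
Product = 6 * 4 = 24.

24


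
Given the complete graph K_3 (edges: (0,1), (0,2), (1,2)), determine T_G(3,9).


T(K_3; x,y) = x^2 + x + y.
T(3,9) = 9 + 3 + 9 = 21.

21


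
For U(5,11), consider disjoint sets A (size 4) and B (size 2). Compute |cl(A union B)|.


|A union B| = 4 + 2 = 6 (disjoint).
In U(5,11), cl(S) = S if |S| < 5, else cl(S) = E.
Since 6 >= 5, cl(A union B) = E.
|cl(A union B)| = 11.

11


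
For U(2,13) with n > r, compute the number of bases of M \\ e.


Deleting e from U(2,13) gives U(2,12) since n > r.
Bases of U(2,12) = (12 choose 2) = 66.

66


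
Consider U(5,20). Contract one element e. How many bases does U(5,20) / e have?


Contracting e from U(5,20) gives U(4,19).
Bases of U(4,19) = C(19,4) = 19! / (4! * 15!) = 3876.

3876


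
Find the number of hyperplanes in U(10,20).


Hyperplanes of U(10,20) are flats of rank 9.
In a uniform matroid, these are exactly the (9)-element subsets.
Count = (20 choose 9) = 167960.

167960


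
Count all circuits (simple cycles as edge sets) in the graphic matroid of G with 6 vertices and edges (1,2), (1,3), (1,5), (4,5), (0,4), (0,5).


A circuit in a graphic matroid = edge set of a simple cycle.
G has 6 vertices and 6 edges.
Enumerating all minimal edge subsets forming cycles...
Total circuits found: 1.

1


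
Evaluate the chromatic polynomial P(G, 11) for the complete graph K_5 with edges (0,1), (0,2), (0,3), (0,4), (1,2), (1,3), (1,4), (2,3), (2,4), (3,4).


P(K_5, k) = k(k-1)(k-2)...(k-4).
P(11) = (11) * (10) * (9) * (8) * (7) = 55440.

55440


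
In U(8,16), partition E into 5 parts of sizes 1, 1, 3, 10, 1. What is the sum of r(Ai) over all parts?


r(Ai) = min(|Ai|, 8) for each part.
Sum = min(1,8) + min(1,8) + min(3,8) + min(10,8) + min(1,8)
    = 1 + 1 + 3 + 8 + 1
    = 14.

14


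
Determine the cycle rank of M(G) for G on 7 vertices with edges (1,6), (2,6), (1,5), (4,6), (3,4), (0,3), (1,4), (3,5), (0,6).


Cycle rank (nullity) = |E| - r(M) = |E| - (|V| - c).
|E| = 9, |V| = 7, c = 1.
Nullity = 9 - (7 - 1) = 9 - 6 = 3.

3


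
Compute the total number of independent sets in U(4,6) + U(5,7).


For a direct sum, |I(M1+M2)| = |I(M1)| * |I(M2)|.
|I(U(4,6))| = sum C(6,k) for k=0..4 = 57.
|I(U(5,7))| = sum C(7,k) for k=0..5 = 120.
Total = 57 * 120 = 6840.

6840


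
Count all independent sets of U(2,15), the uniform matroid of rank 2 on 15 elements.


Independent sets of U(2,15) are all subsets of size <= 2.
Count = (15 choose 0) + (15 choose 1) + (15 choose 2)
     = 1 + 15 + 105
     = 121.

121


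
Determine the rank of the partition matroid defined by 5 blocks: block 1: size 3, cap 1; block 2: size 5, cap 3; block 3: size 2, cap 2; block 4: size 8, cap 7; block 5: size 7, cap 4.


Rank of a partition matroid = sum of min(|Si|, ci) for each block.
= min(3,1) + min(5,3) + min(2,2) + min(8,7) + min(7,4)
= 1 + 3 + 2 + 7 + 4
= 17.

17


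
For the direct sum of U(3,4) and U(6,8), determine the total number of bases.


Bases of a direct sum M1 + M2: |B| = |B(M1)| * |B(M2)|.
|B(U(3,4))| = C(4,3) = 4.
|B(U(6,8))| = C(8,6) = 28.
Total bases = 4 * 28 = 112.

112


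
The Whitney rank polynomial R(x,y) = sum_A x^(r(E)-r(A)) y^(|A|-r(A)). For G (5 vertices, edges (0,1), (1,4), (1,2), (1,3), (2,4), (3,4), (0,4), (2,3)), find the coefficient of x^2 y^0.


R(x,y) = sum over A in 2^E of x^(r(E)-r(A)) * y^(|A|-r(A)).
G has 5 vertices, 8 edges. r(E) = 4.
Enumerate all 2^8 = 256 subsets.
Count subsets with r(E)-r(A)=2 and |A|-r(A)=0: 28.

28


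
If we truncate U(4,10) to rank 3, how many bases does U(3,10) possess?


Truncating U(4,10) to rank 3 gives U(3,10).
Bases of U(3,10) are all 3-element subsets of 10 elements.
Number of bases = (10 choose 3) = 120.

120


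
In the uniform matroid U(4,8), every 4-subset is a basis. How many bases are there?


Bases of U(4,8) are all 4-element subsets of the 8-element ground set.
Number of bases = C(8,4).
C(8,4) = (8 * 7 * 6 * 5) / (1 * 2 * 3 * 4) = 70.

70


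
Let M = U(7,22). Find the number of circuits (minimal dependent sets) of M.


In U(7,22), circuits are the (8)-element subsets.
Any set of 8 elements is dependent, and removing any one element gives
an independent set of size 7, so it is a minimal dependent set.
Number of circuits = C(22,8) = 22! / (8! * 14!) = 319770.

319770


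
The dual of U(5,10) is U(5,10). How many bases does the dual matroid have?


The dual of U(r,n) is U(n-r, n) = U(5,10).
Bases of U(5,10) are all (5)-element subsets.
|B(M*)| = C(10,5) = 10! / (5! * 5!) = 252.

252


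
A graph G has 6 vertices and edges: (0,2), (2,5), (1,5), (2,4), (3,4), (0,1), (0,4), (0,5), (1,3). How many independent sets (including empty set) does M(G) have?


An independent set in a graphic matroid is an acyclic edge subset.
G has 6 vertices and 9 edges.
Enumerate all 2^9 = 512 subsets, checking for acyclicity.
Total independent sets = 298.

298


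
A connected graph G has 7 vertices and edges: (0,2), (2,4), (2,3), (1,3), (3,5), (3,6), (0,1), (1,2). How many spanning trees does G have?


By Kirchhoff's matrix tree theorem, the number of spanning trees equals
the determinant of any cofactor of the Laplacian matrix L.
G has 7 vertices and 8 edges.
Computing the (6 x 6) cofactor determinant gives 8.

8


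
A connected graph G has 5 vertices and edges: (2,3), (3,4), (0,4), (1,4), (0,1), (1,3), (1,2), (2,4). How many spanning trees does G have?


By Kirchhoff's matrix tree theorem, the number of spanning trees equals
the determinant of any cofactor of the Laplacian matrix L.
G has 5 vertices and 8 edges.
Computing the (4 x 4) cofactor determinant gives 40.

40


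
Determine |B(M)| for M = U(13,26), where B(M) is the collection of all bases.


Bases of U(13,26) are all 13-element subsets of the 26-element ground set.
Number of bases = C(26,13).
(26 choose 13) = 10400600.

10400600


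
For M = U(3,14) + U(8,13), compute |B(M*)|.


(M1+M2)* = M1* + M2*.
M1* = U(11,14), bases: C(14,11) = 364.
M2* = U(5,13), bases: C(13,5) = 1287.
|B(M*)| = 364 * 1287 = 468468.

468468


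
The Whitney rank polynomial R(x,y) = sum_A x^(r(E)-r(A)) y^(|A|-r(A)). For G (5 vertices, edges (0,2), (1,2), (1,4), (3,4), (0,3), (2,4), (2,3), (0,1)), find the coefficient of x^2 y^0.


R(x,y) = sum over A in 2^E of x^(r(E)-r(A)) * y^(|A|-r(A)).
G has 5 vertices, 8 edges. r(E) = 4.
Enumerate all 2^8 = 256 subsets.
Count subsets with r(E)-r(A)=2 and |A|-r(A)=0: 28.

28


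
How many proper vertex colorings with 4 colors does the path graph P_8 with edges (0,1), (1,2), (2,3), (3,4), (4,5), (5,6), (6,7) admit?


P(P_8, k) = k * (k-1)^(7).
P(4) = 4 * 3^7 = 4 * 2187 = 8748.

8748


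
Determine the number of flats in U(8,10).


Flats of U(8,10): every subset of size < 8 is a flat, plus E itself.
Count = (10 choose 0) + (10 choose 1) + (10 choose 2) + (10 choose 3) + (10 choose 4) + (10 choose 5) + (10 choose 6) + (10 choose 7) + 1
     = 1 + 10 + 45 + 120 + 210 + 252 + 210 + 120 + 1
     = 969.

969


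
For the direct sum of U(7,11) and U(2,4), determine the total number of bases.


Bases of a direct sum M1 + M2: |B| = |B(M1)| * |B(M2)|.
|B(U(7,11))| = C(11,7) = 330.
|B(U(2,4))| = C(4,2) = 6.
Total bases = 330 * 6 = 1980.

1980


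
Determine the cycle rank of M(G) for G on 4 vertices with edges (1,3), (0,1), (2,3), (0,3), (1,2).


Cycle rank (nullity) = |E| - r(M) = |E| - (|V| - c).
|E| = 5, |V| = 4, c = 1.
Nullity = 5 - (4 - 1) = 5 - 3 = 2.

2


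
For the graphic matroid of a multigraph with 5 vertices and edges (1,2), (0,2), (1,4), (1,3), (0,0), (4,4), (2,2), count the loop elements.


In a graphic matroid, a loop is a self-loop edge (u,u) with rank 0.
Examining all 7 edges for self-loops...
Self-loops found: (0,0), (4,4), (2,2)
Number of loops = 3.

3


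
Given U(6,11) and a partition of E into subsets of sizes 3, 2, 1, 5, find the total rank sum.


r(Ai) = min(|Ai|, 6) for each part.
Sum = min(3,6) + min(2,6) + min(1,6) + min(5,6)
    = 3 + 2 + 1 + 5
    = 11.

11


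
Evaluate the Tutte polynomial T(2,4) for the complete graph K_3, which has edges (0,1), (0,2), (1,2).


T(K_3; x,y) = x^2 + x + y.
T(2,4) = 4 + 2 + 4 = 10.

10


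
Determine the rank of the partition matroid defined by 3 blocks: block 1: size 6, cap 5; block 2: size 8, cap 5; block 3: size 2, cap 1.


Rank of a partition matroid = sum of min(|Si|, ci) for each block.
= min(6,5) + min(8,5) + min(2,1)
= 5 + 5 + 1
= 11.

11


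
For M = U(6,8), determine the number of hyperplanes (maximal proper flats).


Hyperplanes of U(6,8) are flats of rank 5.
In a uniform matroid, these are exactly the (5)-element subsets.
Count = (8 choose 5) = 56.

56


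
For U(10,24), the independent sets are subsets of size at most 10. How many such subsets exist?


Independent sets of U(10,24) are all subsets of size <= 10.
Count = (24 choose 0) + (24 choose 1) + (24 choose 2) + (24 choose 3) + (24 choose 4) + (24 choose 5) + (24 choose 6) + (24 choose 7) + (24 choose 8) + (24 choose 9) + (24 choose 10)
     = 1 + 24 + 276 + 2024 + 10626 + 42504 + 134596 + 346104 + 735471 + 1307504 + 1961256
     = 4540386.

4540386


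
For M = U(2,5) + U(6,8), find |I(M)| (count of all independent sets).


For a direct sum, |I(M1+M2)| = |I(M1)| * |I(M2)|.
|I(U(2,5))| = sum C(5,k) for k=0..2 = 16.
|I(U(6,8))| = sum C(8,k) for k=0..6 = 247.
Total = 16 * 247 = 3952.

3952


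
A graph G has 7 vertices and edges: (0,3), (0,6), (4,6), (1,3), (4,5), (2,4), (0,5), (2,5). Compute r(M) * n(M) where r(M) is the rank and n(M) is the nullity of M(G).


r(M) = |V| - c = 7 - 1 = 6.
nullity = |E| - r(M) = 8 - 6 = 2.
Product = 6 * 2 = 12.

12


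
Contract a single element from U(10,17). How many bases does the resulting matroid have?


Contracting e from U(10,17) gives U(9,16).
Bases of U(9,16) = (16 choose 9) = 11440.

11440


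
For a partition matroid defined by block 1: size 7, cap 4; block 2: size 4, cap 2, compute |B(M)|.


A basis picks exactly ci elements from block i.
Number of bases = product of C(|Si|, ci).
= C(7,4) * C(4,2)
= 35 * 6
= 210.

210


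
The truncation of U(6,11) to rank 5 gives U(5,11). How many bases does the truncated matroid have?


Truncating U(6,11) to rank 5 gives U(5,11).
Bases of U(5,11) are all 5-element subsets of 11 elements.
Number of bases = (11 choose 5) = 462.

462


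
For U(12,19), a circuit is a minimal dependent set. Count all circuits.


In U(12,19), circuits are the (13)-element subsets.
Any set of 13 elements is dependent, and removing any one element gives
an independent set of size 12, so it is a minimal dependent set.
Number of circuits = C(19,13) = 27132.

27132


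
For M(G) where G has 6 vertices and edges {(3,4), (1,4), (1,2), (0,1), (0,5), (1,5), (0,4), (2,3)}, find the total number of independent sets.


An independent set in a graphic matroid is an acyclic edge subset.
G has 6 vertices and 8 edges.
Enumerate all 2^8 = 256 subsets, checking for acyclicity.
Total independent sets = 178.

178


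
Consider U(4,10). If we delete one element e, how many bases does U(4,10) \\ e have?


Deleting e from U(4,10) gives U(4,9) since n > r.
Bases of U(4,9) = C(9,4) = (9 * 8 * 7 * 6) / (1 * 2 * 3 * 4) = 126.

126


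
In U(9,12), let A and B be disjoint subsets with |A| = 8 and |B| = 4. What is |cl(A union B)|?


|A union B| = 8 + 4 = 12 (disjoint).
In U(9,12), cl(S) = S if |S| < 9, else cl(S) = E.
Since 12 >= 9, cl(A union B) = E.
|cl(A union B)| = 12.

12


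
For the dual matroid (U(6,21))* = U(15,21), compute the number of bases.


The dual of U(r,n) is U(n-r, n) = U(15,21).
Bases of U(15,21) are all (15)-element subsets.
|B(M*)| = C(21,15) = 21! / (15! * 6!) = 54264.

54264


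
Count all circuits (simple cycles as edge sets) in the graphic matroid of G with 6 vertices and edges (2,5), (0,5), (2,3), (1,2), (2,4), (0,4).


A circuit in a graphic matroid = edge set of a simple cycle.
G has 6 vertices and 6 edges.
Enumerating all minimal edge subsets forming cycles...
Total circuits found: 1.

1


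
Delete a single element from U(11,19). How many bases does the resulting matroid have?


Deleting e from U(11,19) gives U(11,18) since n > r.
Bases of U(11,18) = C(18,11) = 31824.

31824


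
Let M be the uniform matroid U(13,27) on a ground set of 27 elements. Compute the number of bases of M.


Bases of U(13,27) are all 13-element subsets of the 27-element ground set.
Number of bases = C(27,13).
C(27,13) = 27! / (13! * 14!) = 20058300.

20058300


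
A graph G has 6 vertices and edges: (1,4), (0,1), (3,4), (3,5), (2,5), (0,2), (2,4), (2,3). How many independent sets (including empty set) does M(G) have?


An independent set in a graphic matroid is an acyclic edge subset.
G has 6 vertices and 8 edges.
Enumerate all 2^8 = 256 subsets, checking for acyclicity.
Total independent sets = 178.

178


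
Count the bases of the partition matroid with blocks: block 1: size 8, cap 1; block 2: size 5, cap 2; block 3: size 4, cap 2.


A basis picks exactly ci elements from block i.
Number of bases = product of C(|Si|, ci).
= C(8,1) * C(5,2) * C(4,2)
= 8 * 10 * 6
= 480.

480


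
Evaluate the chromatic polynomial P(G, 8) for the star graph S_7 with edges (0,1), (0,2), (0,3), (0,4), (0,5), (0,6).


P(tree, k) = k * (k-1)^(6) for any tree on 7 vertices.
P(8) = 8 * 7^6 = 8 * 117649 = 941192.

941192


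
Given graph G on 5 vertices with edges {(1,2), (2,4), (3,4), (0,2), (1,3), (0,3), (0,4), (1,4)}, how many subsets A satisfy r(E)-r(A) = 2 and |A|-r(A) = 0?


R(x,y) = sum over A in 2^E of x^(r(E)-r(A)) * y^(|A|-r(A)).
G has 5 vertices, 8 edges. r(E) = 4.
Enumerate all 2^8 = 256 subsets.
Count subsets with r(E)-r(A)=2 and |A|-r(A)=0: 28.

28


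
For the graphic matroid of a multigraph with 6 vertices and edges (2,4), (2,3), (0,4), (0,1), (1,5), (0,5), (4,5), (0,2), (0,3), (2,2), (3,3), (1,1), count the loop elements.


In a graphic matroid, a loop is a self-loop edge (u,u) with rank 0.
Examining all 12 edges for self-loops...
Self-loops found: (2,2), (3,3), (1,1)
Number of loops = 3.

3


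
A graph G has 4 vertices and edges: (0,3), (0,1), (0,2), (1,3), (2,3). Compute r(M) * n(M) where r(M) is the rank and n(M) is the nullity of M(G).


r(M) = |V| - c = 4 - 1 = 3.
nullity = |E| - r(M) = 5 - 3 = 2.
Product = 3 * 2 = 6.

6


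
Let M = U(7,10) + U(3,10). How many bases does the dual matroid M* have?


(M1+M2)* = M1* + M2*.
M1* = U(3,10), bases: C(10,3) = 120.
M2* = U(7,10), bases: C(10,7) = 120.
|B(M*)| = 120 * 120 = 14400.

14400


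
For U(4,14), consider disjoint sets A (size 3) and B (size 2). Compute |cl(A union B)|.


|A union B| = 3 + 2 = 5 (disjoint).
In U(4,14), cl(S) = S if |S| < 4, else cl(S) = E.
Since 5 >= 4, cl(A union B) = E.
|cl(A union B)| = 14.

14


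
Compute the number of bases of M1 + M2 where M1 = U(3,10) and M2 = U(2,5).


Bases of a direct sum M1 + M2: |B| = |B(M1)| * |B(M2)|.
|B(U(3,10))| = C(10,3) = 120.
|B(U(2,5))| = C(5,2) = 10.
Total bases = 120 * 10 = 1200.

1200


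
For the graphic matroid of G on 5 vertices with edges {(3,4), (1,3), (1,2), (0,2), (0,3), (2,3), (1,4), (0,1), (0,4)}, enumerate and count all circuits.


A circuit in a graphic matroid = edge set of a simple cycle.
G has 5 vertices and 9 edges.
Enumerating all minimal edge subsets forming cycles...
Total circuits found: 22.

22


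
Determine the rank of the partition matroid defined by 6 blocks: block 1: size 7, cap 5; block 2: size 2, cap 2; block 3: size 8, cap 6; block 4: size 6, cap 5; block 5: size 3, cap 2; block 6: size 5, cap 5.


Rank of a partition matroid = sum of min(|Si|, ci) for each block.
= min(7,5) + min(2,2) + min(8,6) + min(6,5) + min(3,2) + min(5,5)
= 5 + 2 + 6 + 5 + 2 + 5
= 25.

25


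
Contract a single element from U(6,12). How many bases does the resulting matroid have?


Contracting e from U(6,12) gives U(5,11).
Bases of U(5,11) = C(11,5) = 11! / (5! * 6!) = 462.

462


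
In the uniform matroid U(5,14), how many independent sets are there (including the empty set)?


Independent sets of U(5,14) are all subsets of size <= 5.
Count = (14 choose 0) + (14 choose 1) + (14 choose 2) + (14 choose 3) + (14 choose 4) + (14 choose 5)
     = 1 + 14 + 91 + 364 + 1001 + 2002
     = 3473.

3473


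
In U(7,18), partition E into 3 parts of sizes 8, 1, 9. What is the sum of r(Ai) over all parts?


r(Ai) = min(|Ai|, 7) for each part.
Sum = min(8,7) + min(1,7) + min(9,7)
    = 7 + 1 + 7
    = 15.

15


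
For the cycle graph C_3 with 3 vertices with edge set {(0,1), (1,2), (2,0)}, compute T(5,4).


T(C_3; x,y) = x + x^2 + ... + x^(2) + y.
T(5,4) = 5^1 + 5^2 + 4
= 5 + 25 + 4
= 34.

34


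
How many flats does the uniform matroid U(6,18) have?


Flats of U(6,18): every subset of size < 6 is a flat, plus E itself.
Count = (18 choose 0) + (18 choose 1) + (18 choose 2) + (18 choose 3) + (18 choose 4) + (18 choose 5) + 1
     = 1 + 18 + 153 + 816 + 3060 + 8568 + 1
     = 12617.

12617


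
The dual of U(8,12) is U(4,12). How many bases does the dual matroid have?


The dual of U(r,n) is U(n-r, n) = U(4,12).
Bases of U(4,12) are all (4)-element subsets.
|B(M*)| = (12 choose 4) = 495.

495


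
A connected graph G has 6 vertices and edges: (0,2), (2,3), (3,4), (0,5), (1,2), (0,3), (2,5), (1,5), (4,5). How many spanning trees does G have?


By Kirchhoff's matrix tree theorem, the number of spanning trees equals
the determinant of any cofactor of the Laplacian matrix L.
G has 6 vertices and 9 edges.
Computing the (5 x 5) cofactor determinant gives 61.

61


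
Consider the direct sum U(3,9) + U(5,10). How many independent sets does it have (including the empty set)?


For a direct sum, |I(M1+M2)| = |I(M1)| * |I(M2)|.
|I(U(3,9))| = sum C(9,k) for k=0..3 = 130.
|I(U(5,10))| = sum C(10,k) for k=0..5 = 638.
Total = 130 * 638 = 82940.

82940


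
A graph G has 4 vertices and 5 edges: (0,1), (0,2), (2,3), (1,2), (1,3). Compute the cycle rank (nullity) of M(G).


Cycle rank (nullity) = |E| - r(M) = |E| - (|V| - c).
|E| = 5, |V| = 4, c = 1.
Nullity = 5 - (4 - 1) = 5 - 3 = 2.

2


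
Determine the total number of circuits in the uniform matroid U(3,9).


In U(3,9), circuits are the (4)-element subsets.
Any set of 4 elements is dependent, and removing any one element gives
an independent set of size 3, so it is a minimal dependent set.
Number of circuits = C(9,4) = 9! / (4! * 5!) = 126.

126


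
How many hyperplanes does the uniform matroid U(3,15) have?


Hyperplanes of U(3,15) are flats of rank 2.
In a uniform matroid, these are exactly the (2)-element subsets.
Count = C(15,2) = (15 * 14) / (1 * 2) = 105.

105


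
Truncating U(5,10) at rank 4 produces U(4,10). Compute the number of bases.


Truncating U(5,10) to rank 4 gives U(4,10).
Bases of U(4,10) are all 4-element subsets of 10 elements.
Number of bases = (10 choose 4) = 210.

210


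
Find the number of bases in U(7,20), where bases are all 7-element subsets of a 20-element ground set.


Bases of U(7,20) are all 7-element subsets of the 20-element ground set.
Number of bases = C(20,7).
C(20,7) = 20! / (7! * 13!) = 77520.

77520


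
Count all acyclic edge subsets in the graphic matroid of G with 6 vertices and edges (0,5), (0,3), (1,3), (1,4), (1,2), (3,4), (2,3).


An independent set in a graphic matroid is an acyclic edge subset.
G has 6 vertices and 7 edges.
Enumerate all 2^7 = 128 subsets, checking for acyclicity.
Total independent sets = 96.

96


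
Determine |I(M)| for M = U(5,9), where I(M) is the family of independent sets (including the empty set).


Independent sets of U(5,9) are all subsets of size <= 5.
Count = C(9,0) + C(9,1) + C(9,2) + C(9,3) + C(9,4) + C(9,5)
     = 1 + 9 + 36 + 84 + 126 + 126
     = 382.

382


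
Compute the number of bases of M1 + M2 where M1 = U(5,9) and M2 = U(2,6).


Bases of a direct sum M1 + M2: |B| = |B(M1)| * |B(M2)|.
|B(U(5,9))| = C(9,5) = 126.
|B(U(2,6))| = C(6,2) = 15.
Total bases = 126 * 15 = 1890.

1890


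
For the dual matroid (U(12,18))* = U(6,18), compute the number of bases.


The dual of U(r,n) is U(n-r, n) = U(6,18).
Bases of U(6,18) are all (6)-element subsets.
|B(M*)| = (18 choose 6) = 18564.

18564


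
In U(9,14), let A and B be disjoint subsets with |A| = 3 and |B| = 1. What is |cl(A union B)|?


|A union B| = 3 + 1 = 4 (disjoint).
In U(9,14), cl(S) = S if |S| < 9, else cl(S) = E.
Since 4 < 9, cl(A union B) = A union B.
|cl(A union B)| = 4.

4


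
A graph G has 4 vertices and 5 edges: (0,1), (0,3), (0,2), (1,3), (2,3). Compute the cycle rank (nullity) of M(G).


Cycle rank (nullity) = |E| - r(M) = |E| - (|V| - c).
|E| = 5, |V| = 4, c = 1.
Nullity = 5 - (4 - 1) = 5 - 3 = 2.

2


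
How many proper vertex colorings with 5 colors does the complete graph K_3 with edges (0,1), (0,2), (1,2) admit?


P(K_3, k) = k(k-1)(k-2)...(k-2).
P(5) = (5) * (4) * (3) = 60.

60


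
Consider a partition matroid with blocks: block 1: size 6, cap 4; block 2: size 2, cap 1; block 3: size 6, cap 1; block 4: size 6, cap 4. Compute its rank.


Rank of a partition matroid = sum of min(|Si|, ci) for each block.
= min(6,4) + min(2,1) + min(6,1) + min(6,4)
= 4 + 1 + 1 + 4
= 10.

10


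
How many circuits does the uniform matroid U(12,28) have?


In U(12,28), circuits are the (13)-element subsets.
Any set of 13 elements is dependent, and removing any one element gives
an independent set of size 12, so it is a minimal dependent set.
Number of circuits = C(28,13) = 37442160.

37442160


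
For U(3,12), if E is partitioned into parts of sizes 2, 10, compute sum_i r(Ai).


r(Ai) = min(|Ai|, 3) for each part.
Sum = min(2,3) + min(10,3)
    = 2 + 3
    = 5.

5


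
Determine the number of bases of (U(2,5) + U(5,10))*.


(M1+M2)* = M1* + M2*.
M1* = U(3,5), bases: C(5,3) = 10.
M2* = U(5,10), bases: C(10,5) = 252.
|B(M*)| = 10 * 252 = 2520.

2520


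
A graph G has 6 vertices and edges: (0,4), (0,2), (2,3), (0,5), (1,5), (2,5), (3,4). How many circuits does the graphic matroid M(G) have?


A circuit in a graphic matroid = edge set of a simple cycle.
G has 6 vertices and 7 edges.
Enumerating all minimal edge subsets forming cycles...
Total circuits found: 3.

3


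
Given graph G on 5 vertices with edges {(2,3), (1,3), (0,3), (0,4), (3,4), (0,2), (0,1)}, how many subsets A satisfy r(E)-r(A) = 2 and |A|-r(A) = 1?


R(x,y) = sum over A in 2^E of x^(r(E)-r(A)) * y^(|A|-r(A)).
G has 5 vertices, 7 edges. r(E) = 4.
Enumerate all 2^7 = 128 subsets.
Count subsets with r(E)-r(A)=2 and |A|-r(A)=1: 3.

3


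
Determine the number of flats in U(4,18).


Flats of U(4,18): every subset of size < 4 is a flat, plus E itself.
Count = C(18,0) + C(18,1) + C(18,2) + C(18,3) + 1
     = 1 + 18 + 153 + 816 + 1
     = 989.

989


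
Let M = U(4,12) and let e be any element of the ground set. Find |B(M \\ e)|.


Deleting e from U(4,12) gives U(4,11) since n > r.
Bases of U(4,11) = C(11,4) = (11 * 10 * 9 * 8) / (1 * 2 * 3 * 4) = 330.

330


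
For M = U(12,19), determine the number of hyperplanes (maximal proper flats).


Hyperplanes of U(12,19) are flats of rank 11.
In a uniform matroid, these are exactly the (11)-element subsets.
Count = C(19,11) = 19! / (11! * 8!) = 75582.

75582


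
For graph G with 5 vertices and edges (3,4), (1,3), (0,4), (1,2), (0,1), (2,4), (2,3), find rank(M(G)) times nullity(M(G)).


r(M) = |V| - c = 5 - 1 = 4.
nullity = |E| - r(M) = 7 - 4 = 3.
Product = 4 * 3 = 12.

12


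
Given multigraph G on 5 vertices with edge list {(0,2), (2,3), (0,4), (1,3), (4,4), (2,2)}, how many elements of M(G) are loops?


In a graphic matroid, a loop is a self-loop edge (u,u) with rank 0.
Examining all 6 edges for self-loops...
Self-loops found: (4,4), (2,2)
Number of loops = 2.

2


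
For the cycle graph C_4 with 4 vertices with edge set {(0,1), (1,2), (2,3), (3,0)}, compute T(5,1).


T(C_4; x,y) = x + x^2 + ... + x^(3) + y.
T(5,1) = 5^1 + 5^2 + 5^3 + 1
= 5 + 25 + 125 + 1
= 156.

156


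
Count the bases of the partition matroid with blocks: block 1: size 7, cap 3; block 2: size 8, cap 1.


A basis picks exactly ci elements from block i.
Number of bases = product of C(|Si|, ci).
= C(7,3) * C(8,1)
= 35 * 8
= 280.

280


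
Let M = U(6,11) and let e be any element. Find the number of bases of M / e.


Contracting e from U(6,11) gives U(5,10).
Bases of U(5,10) = C(10,5) = 252.

252


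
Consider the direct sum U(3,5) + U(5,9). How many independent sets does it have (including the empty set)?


For a direct sum, |I(M1+M2)| = |I(M1)| * |I(M2)|.
|I(U(3,5))| = sum C(5,k) for k=0..3 = 26.
|I(U(5,9))| = sum C(9,k) for k=0..5 = 382.
Total = 26 * 382 = 9932.

9932


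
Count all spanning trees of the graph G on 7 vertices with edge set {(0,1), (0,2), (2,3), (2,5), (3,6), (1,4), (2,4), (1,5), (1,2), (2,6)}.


By Kirchhoff's matrix tree theorem, the number of spanning trees equals
the determinant of any cofactor of the Laplacian matrix L.
G has 7 vertices and 10 edges.
Computing the (6 x 6) cofactor determinant gives 60.

60


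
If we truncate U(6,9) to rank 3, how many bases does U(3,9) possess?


Truncating U(6,9) to rank 3 gives U(3,9).
Bases of U(3,9) are all 3-element subsets of 9 elements.
Number of bases = (9 choose 3) = 84.

84


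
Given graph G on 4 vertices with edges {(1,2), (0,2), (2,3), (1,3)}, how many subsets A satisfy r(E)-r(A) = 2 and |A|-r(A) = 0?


R(x,y) = sum over A in 2^E of x^(r(E)-r(A)) * y^(|A|-r(A)).
G has 4 vertices, 4 edges. r(E) = 3.
Enumerate all 2^4 = 16 subsets.
Count subsets with r(E)-r(A)=2 and |A|-r(A)=0: 4.

4


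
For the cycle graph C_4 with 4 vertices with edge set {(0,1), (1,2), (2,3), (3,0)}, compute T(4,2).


T(C_4; x,y) = x + x^2 + ... + x^(3) + y.
T(4,2) = 4^1 + 4^2 + 4^3 + 2
= 4 + 16 + 64 + 2
= 86.

86


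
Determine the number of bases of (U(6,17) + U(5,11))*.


(M1+M2)* = M1* + M2*.
M1* = U(11,17), bases: C(17,11) = 12376.
M2* = U(6,11), bases: C(11,6) = 462.
|B(M*)| = 12376 * 462 = 5717712.

5717712


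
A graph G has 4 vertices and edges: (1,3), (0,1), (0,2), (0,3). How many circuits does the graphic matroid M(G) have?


A circuit in a graphic matroid = edge set of a simple cycle.
G has 4 vertices and 4 edges.
Enumerating all minimal edge subsets forming cycles...
Total circuits found: 1.

1


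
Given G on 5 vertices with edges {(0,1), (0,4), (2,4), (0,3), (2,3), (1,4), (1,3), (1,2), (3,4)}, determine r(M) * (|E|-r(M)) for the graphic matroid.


r(M) = |V| - c = 5 - 1 = 4.
nullity = |E| - r(M) = 9 - 4 = 5.
Product = 4 * 5 = 20.

20


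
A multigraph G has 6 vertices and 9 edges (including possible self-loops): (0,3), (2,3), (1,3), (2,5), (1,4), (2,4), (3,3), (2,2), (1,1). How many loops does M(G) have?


In a graphic matroid, a loop is a self-loop edge (u,u) with rank 0.
Examining all 9 edges for self-loops...
Self-loops found: (3,3), (2,2), (1,1)
Number of loops = 3.

3


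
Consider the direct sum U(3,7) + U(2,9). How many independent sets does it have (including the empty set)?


For a direct sum, |I(M1+M2)| = |I(M1)| * |I(M2)|.
|I(U(3,7))| = sum C(7,k) for k=0..3 = 64.
|I(U(2,9))| = sum C(9,k) for k=0..2 = 46.
Total = 64 * 46 = 2944.

2944


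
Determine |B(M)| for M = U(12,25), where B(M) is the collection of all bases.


Bases of U(12,25) are all 12-element subsets of the 25-element ground set.
Number of bases = C(25,12).
(25 choose 12) = 5200300.

5200300


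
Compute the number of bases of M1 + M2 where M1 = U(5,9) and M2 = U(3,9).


Bases of a direct sum M1 + M2: |B| = |B(M1)| * |B(M2)|.
|B(U(5,9))| = C(9,5) = 126.
|B(U(3,9))| = C(9,3) = 84.
Total bases = 126 * 84 = 10584.

10584


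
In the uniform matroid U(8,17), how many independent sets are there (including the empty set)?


Independent sets of U(8,17) are all subsets of size <= 8.
Count = C(17,0) + C(17,1) + C(17,2) + C(17,3) + C(17,4) + C(17,5) + C(17,6) + C(17,7) + C(17,8)
     = 1 + 17 + 136 + 680 + 2380 + 6188 + 12376 + 19448 + 24310
     = 65536.

65536


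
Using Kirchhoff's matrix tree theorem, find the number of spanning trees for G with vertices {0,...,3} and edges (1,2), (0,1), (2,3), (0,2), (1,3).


By Kirchhoff's matrix tree theorem, the number of spanning trees equals
the determinant of any cofactor of the Laplacian matrix L.
G has 4 vertices and 5 edges.
Computing the (3 x 3) cofactor determinant gives 8.

8


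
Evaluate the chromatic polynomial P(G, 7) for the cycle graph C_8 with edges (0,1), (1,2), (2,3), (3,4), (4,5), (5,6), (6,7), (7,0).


P(C_8, k) = (k-1)^8 + (-1)^8*(k-1).
P(7) = (6)^8 + 6
= 1679616 + 6 = 1679622.

1679622


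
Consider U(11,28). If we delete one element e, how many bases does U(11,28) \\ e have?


Deleting e from U(11,28) gives U(11,27) since n > r.
Bases of U(11,27) = C(27,11) = 27! / (11! * 16!) = 13037895.

13037895


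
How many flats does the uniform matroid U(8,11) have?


Flats of U(8,11): every subset of size < 8 is a flat, plus E itself.
Count = (11 choose 0) + (11 choose 1) + (11 choose 2) + (11 choose 3) + (11 choose 4) + (11 choose 5) + (11 choose 6) + (11 choose 7) + 1
     = 1 + 11 + 55 + 165 + 330 + 462 + 462 + 330 + 1
     = 1817.

1817


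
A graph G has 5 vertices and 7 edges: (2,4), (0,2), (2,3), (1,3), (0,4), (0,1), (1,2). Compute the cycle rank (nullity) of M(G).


Cycle rank (nullity) = |E| - r(M) = |E| - (|V| - c).
|E| = 7, |V| = 5, c = 1.
Nullity = 7 - (5 - 1) = 7 - 4 = 3.

3


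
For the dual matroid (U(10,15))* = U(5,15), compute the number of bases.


The dual of U(r,n) is U(n-r, n) = U(5,15).
Bases of U(5,15) are all (5)-element subsets.
|B(M*)| = C(15,5) = 15! / (5! * 10!) = 3003.

3003


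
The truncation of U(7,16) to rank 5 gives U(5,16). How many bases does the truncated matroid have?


Truncating U(7,16) to rank 5 gives U(5,16).
Bases of U(5,16) are all 5-element subsets of 16 elements.
Number of bases = C(16,5) = 16! / (5! * 11!) = 4368.

4368


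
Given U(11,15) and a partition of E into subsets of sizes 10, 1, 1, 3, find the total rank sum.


r(Ai) = min(|Ai|, 11) for each part.
Sum = min(10,11) + min(1,11) + min(1,11) + min(3,11)
    = 10 + 1 + 1 + 3
    = 15.

15


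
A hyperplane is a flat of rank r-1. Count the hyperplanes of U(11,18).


Hyperplanes of U(11,18) are flats of rank 10.
In a uniform matroid, these are exactly the (10)-element subsets.
Count = C(18,10) = 18! / (10! * 8!) = 43758.

43758


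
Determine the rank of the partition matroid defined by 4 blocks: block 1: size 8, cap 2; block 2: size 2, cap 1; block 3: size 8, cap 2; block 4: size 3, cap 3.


Rank of a partition matroid = sum of min(|Si|, ci) for each block.
= min(8,2) + min(2,1) + min(8,2) + min(3,3)
= 2 + 1 + 2 + 3
= 8.

8


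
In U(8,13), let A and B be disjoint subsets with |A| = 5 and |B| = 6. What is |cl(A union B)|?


|A union B| = 5 + 6 = 11 (disjoint).
In U(8,13), cl(S) = S if |S| < 8, else cl(S) = E.
Since 11 >= 8, cl(A union B) = E.
|cl(A union B)| = 13.

13


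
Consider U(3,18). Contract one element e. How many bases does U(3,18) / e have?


Contracting e from U(3,18) gives U(2,17).
Bases of U(2,17) = (17 choose 2) = 136.

136


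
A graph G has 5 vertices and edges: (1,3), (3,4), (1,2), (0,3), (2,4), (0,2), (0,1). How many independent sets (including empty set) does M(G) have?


An independent set in a graphic matroid is an acyclic edge subset.
G has 5 vertices and 7 edges.
Enumerate all 2^7 = 128 subsets, checking for acyclicity.
Total independent sets = 86.

86


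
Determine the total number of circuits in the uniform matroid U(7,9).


In U(7,9), circuits are the (8)-element subsets.
Any set of 8 elements is dependent, and removing any one element gives
an independent set of size 7, so it is a minimal dependent set.
Number of circuits = C(9,8) = 9! / (8! * 1!) = 9.

9


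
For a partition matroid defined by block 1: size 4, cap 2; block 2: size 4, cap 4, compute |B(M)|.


A basis picks exactly ci elements from block i.
Number of bases = product of C(|Si|, ci).
= C(4,2) * C(4,4)
= 6 * 1
= 6.

6


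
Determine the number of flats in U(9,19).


Flats of U(9,19): every subset of size < 9 is a flat, plus E itself.
Count = (19 choose 0) + (19 choose 1) + (19 choose 2) + (19 choose 3) + (19 choose 4) + (19 choose 5) + (19 choose 6) + (19 choose 7) + (19 choose 8) + 1
     = 1 + 19 + 171 + 969 + 3876 + 11628 + 27132 + 50388 + 75582 + 1
     = 169767.

169767


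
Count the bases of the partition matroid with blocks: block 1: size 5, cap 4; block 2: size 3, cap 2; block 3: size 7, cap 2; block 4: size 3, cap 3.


A basis picks exactly ci elements from block i.
Number of bases = product of C(|Si|, ci).
= C(5,4) * C(3,2) * C(7,2) * C(3,3)
= 5 * 3 * 21 * 1
= 315.

315


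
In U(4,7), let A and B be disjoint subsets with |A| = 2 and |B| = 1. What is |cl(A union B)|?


|A union B| = 2 + 1 = 3 (disjoint).
In U(4,7), cl(S) = S if |S| < 4, else cl(S) = E.
Since 3 < 4, cl(A union B) = A union B.
|cl(A union B)| = 3.

3


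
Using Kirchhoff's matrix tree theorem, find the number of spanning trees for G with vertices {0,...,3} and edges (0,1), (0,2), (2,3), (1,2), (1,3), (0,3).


By Kirchhoff's matrix tree theorem, the number of spanning trees equals
the determinant of any cofactor of the Laplacian matrix L.
G has 4 vertices and 6 edges.
Computing the (3 x 3) cofactor determinant gives 16.

16


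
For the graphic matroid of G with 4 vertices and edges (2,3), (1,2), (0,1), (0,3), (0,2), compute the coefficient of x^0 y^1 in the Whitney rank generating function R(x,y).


R(x,y) = sum over A in 2^E of x^(r(E)-r(A)) * y^(|A|-r(A)).
G has 4 vertices, 5 edges. r(E) = 3.
Enumerate all 2^5 = 32 subsets.
Count subsets with r(E)-r(A)=0 and |A|-r(A)=1: 5.

5


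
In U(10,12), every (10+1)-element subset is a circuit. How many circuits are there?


In U(10,12), circuits are the (11)-element subsets.
Any set of 11 elements is dependent, and removing any one element gives
an independent set of size 10, so it is a minimal dependent set.
Number of circuits = C(12,11) = 12! / (11! * 1!) = 12.

12


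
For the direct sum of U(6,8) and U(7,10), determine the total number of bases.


Bases of a direct sum M1 + M2: |B| = |B(M1)| * |B(M2)|.
|B(U(6,8))| = C(8,6) = 28.
|B(U(7,10))| = C(10,7) = 120.
Total bases = 28 * 120 = 3360.

3360


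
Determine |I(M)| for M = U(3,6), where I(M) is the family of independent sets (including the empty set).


Independent sets of U(3,6) are all subsets of size <= 3.
Count = (6 choose 0) + (6 choose 1) + (6 choose 2) + (6 choose 3)
     = 1 + 6 + 15 + 20
     = 42.

42


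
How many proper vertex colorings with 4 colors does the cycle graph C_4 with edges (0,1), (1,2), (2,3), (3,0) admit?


P(C_4, k) = (k-1)^4 + (-1)^4*(k-1).
P(4) = (3)^4 + 3
= 81 + 3 = 84.

84


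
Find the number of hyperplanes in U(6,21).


Hyperplanes of U(6,21) are flats of rank 5.
In a uniform matroid, these are exactly the (5)-element subsets.
Count = C(21,5) = 21! / (5! * 16!) = 20349.

20349


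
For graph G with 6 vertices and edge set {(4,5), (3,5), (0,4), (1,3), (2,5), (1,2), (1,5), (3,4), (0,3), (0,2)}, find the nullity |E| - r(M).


Cycle rank (nullity) = |E| - r(M) = |E| - (|V| - c).
|E| = 10, |V| = 6, c = 1.
Nullity = 10 - (6 - 1) = 10 - 5 = 5.

5


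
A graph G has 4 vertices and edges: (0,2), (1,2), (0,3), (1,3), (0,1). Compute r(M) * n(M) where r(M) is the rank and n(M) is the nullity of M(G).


r(M) = |V| - c = 4 - 1 = 3.
nullity = |E| - r(M) = 5 - 3 = 2.
Product = 3 * 2 = 6.

6


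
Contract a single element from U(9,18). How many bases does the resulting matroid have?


Contracting e from U(9,18) gives U(8,17).
Bases of U(8,17) = C(17,8) = 24310.

24310


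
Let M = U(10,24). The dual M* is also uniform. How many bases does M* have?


The dual of U(r,n) is U(n-r, n) = U(14,24).
Bases of U(14,24) are all (14)-element subsets.
|B(M*)| = C(24,14) = 1961256.

1961256


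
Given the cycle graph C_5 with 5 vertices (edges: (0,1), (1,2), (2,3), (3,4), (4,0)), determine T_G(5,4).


T(C_5; x,y) = x + x^2 + ... + x^(4) + y.
T(5,4) = 5^1 + 5^2 + 5^3 + 5^4 + 4
= 5 + 25 + 125 + 625 + 4
= 784.

784


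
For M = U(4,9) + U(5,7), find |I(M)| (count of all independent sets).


For a direct sum, |I(M1+M2)| = |I(M1)| * |I(M2)|.
|I(U(4,9))| = sum C(9,k) for k=0..4 = 256.
|I(U(5,7))| = sum C(7,k) for k=0..5 = 120.
Total = 256 * 120 = 30720.

30720


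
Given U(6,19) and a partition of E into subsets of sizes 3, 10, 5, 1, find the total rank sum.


r(Ai) = min(|Ai|, 6) for each part.
Sum = min(3,6) + min(10,6) + min(5,6) + min(1,6)
    = 3 + 6 + 5 + 1
    = 15.

15


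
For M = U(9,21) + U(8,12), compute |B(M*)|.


(M1+M2)* = M1* + M2*.
M1* = U(12,21), bases: C(21,12) = 293930.
M2* = U(4,12), bases: C(12,4) = 495.
|B(M*)| = 293930 * 495 = 145495350.

145495350


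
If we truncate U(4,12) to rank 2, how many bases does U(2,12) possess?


Truncating U(4,12) to rank 2 gives U(2,12).
Bases of U(2,12) are all 2-element subsets of 12 elements.
Number of bases = C(12,2) = 12! / (2! * 10!) = 66.

66


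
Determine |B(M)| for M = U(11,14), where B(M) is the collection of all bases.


Bases of U(11,14) are all 11-element subsets of the 14-element ground set.
Number of bases = C(14,11).
(14 choose 11) = 364.

364


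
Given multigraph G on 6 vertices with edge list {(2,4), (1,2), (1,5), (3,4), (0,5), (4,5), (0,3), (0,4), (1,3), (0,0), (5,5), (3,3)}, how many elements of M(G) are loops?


In a graphic matroid, a loop is a self-loop edge (u,u) with rank 0.
Examining all 12 edges for self-loops...
Self-loops found: (0,0), (5,5), (3,3)
Number of loops = 3.

3


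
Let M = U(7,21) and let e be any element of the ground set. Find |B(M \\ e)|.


Deleting e from U(7,21) gives U(7,20) since n > r.
Bases of U(7,20) = C(20,7) = 20! / (7! * 13!) = 77520.

77520


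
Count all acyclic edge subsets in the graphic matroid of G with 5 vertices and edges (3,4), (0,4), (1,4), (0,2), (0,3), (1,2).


An independent set in a graphic matroid is an acyclic edge subset.
G has 5 vertices and 6 edges.
Enumerate all 2^6 = 64 subsets, checking for acyclicity.
Total independent sets = 52.

52


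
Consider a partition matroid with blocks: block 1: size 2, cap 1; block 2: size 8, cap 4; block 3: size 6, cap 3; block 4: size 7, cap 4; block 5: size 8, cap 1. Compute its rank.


Rank of a partition matroid = sum of min(|Si|, ci) for each block.
= min(2,1) + min(8,4) + min(6,3) + min(7,4) + min(8,1)
= 1 + 4 + 3 + 4 + 1
= 13.

13


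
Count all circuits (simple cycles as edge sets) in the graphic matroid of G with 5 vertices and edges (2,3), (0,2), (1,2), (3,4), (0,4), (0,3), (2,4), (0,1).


A circuit in a graphic matroid = edge set of a simple cycle.
G has 5 vertices and 8 edges.
Enumerating all minimal edge subsets forming cycles...
Total circuits found: 12.

12


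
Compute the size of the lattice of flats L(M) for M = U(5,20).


Flats of U(5,20): every subset of size < 5 is a flat, plus E itself.
Count = C(20,0) + C(20,1) + C(20,2) + C(20,3) + C(20,4) + 1
     = 1 + 20 + 190 + 1140 + 4845 + 1
     = 6197.

6197


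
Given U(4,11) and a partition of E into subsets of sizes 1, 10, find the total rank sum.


r(Ai) = min(|Ai|, 4) for each part.
Sum = min(1,4) + min(10,4)
    = 1 + 4
    = 5.

5
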